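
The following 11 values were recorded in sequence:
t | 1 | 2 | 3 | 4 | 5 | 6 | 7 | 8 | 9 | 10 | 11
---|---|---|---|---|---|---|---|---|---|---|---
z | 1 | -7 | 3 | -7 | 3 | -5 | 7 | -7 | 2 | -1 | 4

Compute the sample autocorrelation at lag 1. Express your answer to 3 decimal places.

-0.768

Mean z̄ = (1 − 7 + 3 − 7 + 3 − 5 + 7 − 7 + 2 − 1 + 4)/11 = -0.6364
Numerator Σ_{t=1}^{10}(z_t−z̄)(z_{t+1}−z̄) = -197.0413
Denominator Σ(z_t−z̄)² = 256.5455
r_1 = -197.0413 / 256.5455 = -0.768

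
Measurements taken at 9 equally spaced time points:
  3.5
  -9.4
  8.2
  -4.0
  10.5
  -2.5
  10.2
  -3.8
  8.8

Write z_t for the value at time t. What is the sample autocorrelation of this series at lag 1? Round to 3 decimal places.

-0.756

Mean z̄ = (3.5 − 9.4 + 8.2 − 4.0 + 10.5 − 2.5 + 10.2 − 3.8 + 8.8)/9 = 2.3889
Numerator Σ_{t=1}^{8}(z_t−z̄)(z_{t+1}−z̄) = -336.4146
Denominator Σ(z_t−z̄)² = 444.9089
r_1 = -336.4146 / 444.9089 = -0.756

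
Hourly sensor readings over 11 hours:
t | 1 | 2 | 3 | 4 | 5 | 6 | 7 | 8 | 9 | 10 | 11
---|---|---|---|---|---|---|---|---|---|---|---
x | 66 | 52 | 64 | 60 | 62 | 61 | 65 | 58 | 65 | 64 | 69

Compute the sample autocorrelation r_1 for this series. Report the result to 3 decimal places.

Mean x̄ = (66 + 52 + 64 + 60 + 62 + 61 + 65 + 58 + 65 + 64 + 69)/11 = 62.3636
Numerator Σ_{t=1}^{10}(x_t−x̄)(x_{t+1}−x̄) = -68.5868
Denominator Σ(x_t−x̄)² = 210.5455
r_1 = -68.5868 / 210.5455 = -0.326

-0.326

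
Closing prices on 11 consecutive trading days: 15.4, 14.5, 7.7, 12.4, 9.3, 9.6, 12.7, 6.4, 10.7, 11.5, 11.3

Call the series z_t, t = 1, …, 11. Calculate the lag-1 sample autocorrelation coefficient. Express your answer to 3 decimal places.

-0.127

Mean z̄ = (15.4 + 14.5 + 7.7 + 12.4 + 9.3 + 9.6 + 12.7 + 6.4 + 10.7 + 11.5 + 11.3)/11 = 11.0455
Numerator Σ_{t=1}^{10}(z_t−z̄)(z_{t+1}−z̄) = -9.4012
Denominator Σ(z_t−z̄)² = 73.7673
r_1 = -9.4012 / 73.7673 = -0.127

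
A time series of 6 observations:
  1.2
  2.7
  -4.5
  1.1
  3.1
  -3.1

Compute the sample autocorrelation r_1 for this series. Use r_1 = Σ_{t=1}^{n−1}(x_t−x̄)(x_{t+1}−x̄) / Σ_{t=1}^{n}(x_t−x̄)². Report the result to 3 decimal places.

-0.411

Mean x̄ = (1.2 + 2.7 − 4.5 + 1.1 + 3.1 − 3.1)/6 = 0.0833
Numerator Σ_{t=1}^{5}(x_t−x̄)(x_{t+1}−x̄) = -20.2669
Denominator Σ(x_t−x̄)² = 49.3683
r_1 = -20.2669 / 49.3683 = -0.411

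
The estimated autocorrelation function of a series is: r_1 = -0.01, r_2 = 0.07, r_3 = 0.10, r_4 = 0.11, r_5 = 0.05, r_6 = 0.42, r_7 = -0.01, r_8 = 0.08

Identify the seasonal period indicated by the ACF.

The largest autocorrelation is r_6 = 0.42; the remaining lags stay at or below 0.11.
The dominant spike at lag 6 indicates a seasonal period of 6.

6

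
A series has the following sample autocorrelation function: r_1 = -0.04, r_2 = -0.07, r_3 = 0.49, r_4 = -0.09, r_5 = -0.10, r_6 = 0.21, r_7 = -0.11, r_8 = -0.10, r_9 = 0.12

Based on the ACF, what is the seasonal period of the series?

The largest autocorrelation is r_3 = 0.49, with a weaker echo at lag 6 (0.21); the remaining lags stay at or below 0.12.
The dominant spike at lag 3 indicates a seasonal period of 3.

3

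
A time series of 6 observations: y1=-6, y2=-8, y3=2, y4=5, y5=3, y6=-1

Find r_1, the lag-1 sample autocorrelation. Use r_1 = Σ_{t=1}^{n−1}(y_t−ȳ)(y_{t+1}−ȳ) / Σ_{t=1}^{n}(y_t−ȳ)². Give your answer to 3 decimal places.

Mean ȳ = (-6 − 8 + 2 + 5 + 3 − 1)/6 = -0.8333
Deviations from mean: -5.1667, -7.1667, 2.8333, 5.8333, 3.8333, -0.1667
Σ(y_t−ȳ)(y_{t+1}−ȳ) = (37.0278) + (-20.3056) + (16.5278) + (22.3611) + (-0.6389) = 54.9722
Denominator Σ(y_t−ȳ)² = 134.8333
r_1 = 54.9722 / 134.8333 = 0.408

0.408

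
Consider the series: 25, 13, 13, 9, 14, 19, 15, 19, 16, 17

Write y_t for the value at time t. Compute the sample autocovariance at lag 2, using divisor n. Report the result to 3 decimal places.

Mean ȳ = (25 + 13 + 13 + 9 + 14 + 19 + 15 + 19 + 16 + 17)/10 = 16.0000
Σ_{t=1}^{8}(y_t−ȳ)(y_{t+2}−ȳ) = -7.0000
γ_2 = -7.0000 / 10 = -0.700

-0.700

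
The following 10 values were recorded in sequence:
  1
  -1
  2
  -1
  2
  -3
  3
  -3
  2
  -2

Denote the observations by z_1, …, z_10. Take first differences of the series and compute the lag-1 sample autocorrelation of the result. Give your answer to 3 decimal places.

-0.917

First differences Δz: -2, 3, -3, 3, -5, 6, -6, 5, -4
Mean of differences = -0.3333
Numerator Σ(Δz_t−Δz̄)(Δz_{t+1}−Δz̄) = -154.1111
Denominator Σ(Δz_t−Δz̄)² = 168.0000
r_1(Δz) = -154.1111 / 168.0000 = -0.917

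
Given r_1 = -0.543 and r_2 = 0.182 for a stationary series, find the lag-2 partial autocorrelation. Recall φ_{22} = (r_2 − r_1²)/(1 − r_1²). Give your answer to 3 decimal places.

-0.160

φ_{22} = (r_2 − r_1²) / (1 − r_1²)
r_1² = (-0.543)² = 0.294849
Numerator = 0.182 − 0.2948 = -0.1128; denominator = 1 − 0.2948 = 0.7052
φ_{22} = -0.1128 / 0.7052 = -0.160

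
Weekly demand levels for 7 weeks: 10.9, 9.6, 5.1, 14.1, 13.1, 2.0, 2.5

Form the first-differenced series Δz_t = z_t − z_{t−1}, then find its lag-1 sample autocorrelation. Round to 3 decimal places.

First differences Δz: -1.3, -4.5, 9.0, -1.0, -11.1, 0.5
Mean of differences = -1.4000
Numerator Σ(Δz_t−Δz̄)(Δz_{t+1}−Δz̄) = -50.7000
Denominator Σ(Δz_t−Δz̄)² = 215.6400
r_1(Δz) = -50.7000 / 215.6400 = -0.235

-0.235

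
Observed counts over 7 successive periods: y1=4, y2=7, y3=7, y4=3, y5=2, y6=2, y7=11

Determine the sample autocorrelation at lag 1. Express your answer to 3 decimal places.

Mean ȳ = (4 + 7 + 7 + 3 + 2 + 2 + 11)/7 = 5.1429
Σ(y_t−ȳ)(y_{t+1}−ȳ) = (-2.1224) + (3.4490) + (-3.9796) + (6.7347) + (9.8776) + (-18.4082) = -4.4490
Denominator Σ(y_t−ȳ)² = 66.8571
r_1 = -4.4490 / 66.8571 = -0.067

-0.067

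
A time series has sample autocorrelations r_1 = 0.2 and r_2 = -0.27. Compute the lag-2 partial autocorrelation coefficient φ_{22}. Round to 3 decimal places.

φ_{22} = (r_2 − r_1²) / (1 − r_1²)
r_1² = (0.2)² = 0.04
Numerator = -0.27 − 0.0400 = -0.3100; denominator = 1 − 0.0400 = 0.9600
φ_{22} = -0.3100 / 0.9600 = -0.323

-0.323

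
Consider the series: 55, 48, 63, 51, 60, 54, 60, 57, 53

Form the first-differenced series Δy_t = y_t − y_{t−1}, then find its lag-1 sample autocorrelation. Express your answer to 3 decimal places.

-0.817

First differences Δy: -7, 15, -12, 9, -6, 6, -3, -4
Mean of differences = -0.2500
Numerator Σ(Δy_t−Δȳ)(Δy_{t+1}−Δȳ) = -486.8125
Denominator Σ(Δy_t−Δȳ)² = 595.5000
r_1(Δy) = -486.8125 / 595.5000 = -0.817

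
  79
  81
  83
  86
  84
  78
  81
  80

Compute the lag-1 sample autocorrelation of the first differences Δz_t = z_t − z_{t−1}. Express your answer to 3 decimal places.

-0.075

First differences Δz: 2, 2, 3, -2, -6, 3, -1
Mean of differences = 0.1429
Numerator Σ(Δz_t−Δz̄)(Δz_{t+1}−Δz̄) = -5.0204
Denominator Σ(Δz_t−Δz̄)² = 66.8571
r_1(Δz) = -5.0204 / 66.8571 = -0.075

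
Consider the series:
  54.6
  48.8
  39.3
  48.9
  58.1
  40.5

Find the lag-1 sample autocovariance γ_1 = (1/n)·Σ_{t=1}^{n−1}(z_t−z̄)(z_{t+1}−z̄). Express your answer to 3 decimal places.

Mean z̄ = (54.6 + 48.8 + 39.3 + 48.9 + 58.1 + 40.5)/6 = 48.3667
Deviations: 6.2333, 0.4333, -9.0667, 0.5333, 9.7333, -7.8667
Σ_{t=1}^{5}(z_t−z̄)(z_{t+1}−z̄) = -77.4411
γ_1 = -77.4411 / 6 = -12.907

-12.907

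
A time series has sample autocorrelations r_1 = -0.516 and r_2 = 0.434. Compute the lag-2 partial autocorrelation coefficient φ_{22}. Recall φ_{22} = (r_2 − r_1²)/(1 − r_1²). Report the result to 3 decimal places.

φ_{22} = (r_2 − r_1²) / (1 − r_1²)
r_1² = (-0.516)² = 0.266256
Numerator = 0.434 − 0.2663 = 0.1677; denominator = 1 − 0.2663 = 0.7337
φ_{22} = 0.1677 / 0.7337 = 0.229

0.229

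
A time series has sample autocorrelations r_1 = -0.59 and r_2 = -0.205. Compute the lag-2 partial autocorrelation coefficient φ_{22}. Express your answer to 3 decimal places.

φ_{22} = (r_2 − r_1²) / (1 − r_1²)
r_1² = (-0.59)² = 0.3481
Numerator = -0.205 − 0.3481 = -0.5531; denominator = 1 − 0.3481 = 0.6519
φ_{22} = -0.5531 / 0.6519 = -0.848

-0.848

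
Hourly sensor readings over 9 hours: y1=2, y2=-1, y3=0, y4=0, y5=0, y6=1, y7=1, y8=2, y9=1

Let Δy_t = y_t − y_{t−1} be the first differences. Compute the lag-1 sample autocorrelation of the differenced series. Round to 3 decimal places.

-0.283

First differences Δy: -3, 1, 0, 0, 1, 0, 1, -1
Mean of differences = -0.1250
Numerator Σ(Δy_t−Δȳ)(Δy_{t+1}−Δȳ) = -3.6406
Denominator Σ(Δy_t−Δȳ)² = 12.8750
r_1(Δy) = -3.6406 / 12.8750 = -0.283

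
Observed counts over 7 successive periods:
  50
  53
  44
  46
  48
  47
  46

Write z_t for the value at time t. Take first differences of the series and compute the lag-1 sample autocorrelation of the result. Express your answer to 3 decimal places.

-0.477

First differences Δz: 3, -9, 2, 2, -1, -1
Mean of differences = -0.6667
Numerator Σ(Δz_t−Δz̄)(Δz_{t+1}−Δz̄) = -46.4444
Denominator Σ(Δz_t−Δz̄)² = 97.3333
r_1(Δz) = -46.4444 / 97.3333 = -0.477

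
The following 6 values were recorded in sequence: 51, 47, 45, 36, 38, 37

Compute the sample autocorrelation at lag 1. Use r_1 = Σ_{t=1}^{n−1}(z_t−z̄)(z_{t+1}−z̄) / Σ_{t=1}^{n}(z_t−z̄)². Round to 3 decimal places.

Mean z̄ = (51 + 47 + 45 + 36 + 38 + 37)/6 = 42.3333
Deviations from mean: 8.6667, 4.6667, 2.6667, -6.3333, -4.3333, -5.3333
Σ(z_t−z̄)(z_{t+1}−z̄) = (40.4444) + (12.4444) + (-16.8889) + (27.4444) + (23.1111) = 86.5556
Denominator Σ(z_t−z̄)² = 191.3333
r_1 = 86.5556 / 191.3333 = 0.452

0.452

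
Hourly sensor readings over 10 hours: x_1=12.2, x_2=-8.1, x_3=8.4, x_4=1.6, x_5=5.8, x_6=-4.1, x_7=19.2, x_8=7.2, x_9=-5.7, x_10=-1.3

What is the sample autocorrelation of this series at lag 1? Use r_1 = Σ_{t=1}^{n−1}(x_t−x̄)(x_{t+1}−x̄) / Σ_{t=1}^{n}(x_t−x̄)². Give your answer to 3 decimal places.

-0.359

Mean x̄ = (12.2 − 8.1 + 8.4 + 1.6 + 5.8 − 4.1 + 19.2 + 7.2 − 5.7 − 1.3)/10 = 3.5200
Numerator Σ_{t=1}^{9}(x_t−x̄)(x_{t+1}−x̄) = -239.9564
Denominator Σ(x_t−x̄)² = 668.7760
r_1 = -239.9564 / 668.7760 = -0.359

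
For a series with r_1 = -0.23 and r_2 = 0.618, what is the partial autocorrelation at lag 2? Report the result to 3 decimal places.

φ_{22} = (r_2 − r_1²) / (1 − r_1²)
r_1² = (-0.23)² = 0.0529
Numerator = 0.618 − 0.0529 = 0.5651; denominator = 1 − 0.0529 = 0.9471
φ_{22} = 0.5651 / 0.9471 = 0.597

0.597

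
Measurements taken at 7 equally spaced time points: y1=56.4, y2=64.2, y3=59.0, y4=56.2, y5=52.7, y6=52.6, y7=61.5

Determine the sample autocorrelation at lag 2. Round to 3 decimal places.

-0.268

Mean ȳ = (56.4 + 64.2 + 59.0 + 56.2 + 52.7 + 52.6 + 61.5)/7 = 57.5143
Deviations from mean: -1.1143, 6.6857, 1.4857, -1.3143, -4.8143, -4.9143, 3.9857
Numerator Σ_{t=1}^{5}(y_t−ȳ)(y_{t+2}−ȳ) = -30.3247
Denominator Σ(y_t−ȳ)² = 113.0886
r_2 = -30.3247 / 113.0886 = -0.268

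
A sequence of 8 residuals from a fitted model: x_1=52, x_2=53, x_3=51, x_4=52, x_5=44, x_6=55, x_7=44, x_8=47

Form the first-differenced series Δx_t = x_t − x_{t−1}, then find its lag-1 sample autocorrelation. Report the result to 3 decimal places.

-0.822

First differences Δx: 1, -2, 1, -8, 11, -11, 3
Mean of differences = -0.7143
Numerator Σ(Δx_t−Δx̄)(Δx_{t+1}−Δx̄) = -260.9388
Denominator Σ(Δx_t−Δx̄)² = 317.4286
r_1(Δx) = -260.9388 / 317.4286 = -0.822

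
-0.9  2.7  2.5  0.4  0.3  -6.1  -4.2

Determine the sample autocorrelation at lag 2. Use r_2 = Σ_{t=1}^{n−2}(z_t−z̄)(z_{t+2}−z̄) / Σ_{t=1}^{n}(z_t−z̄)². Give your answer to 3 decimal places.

Mean z̄ = (-0.9 + 2.7 + 2.5 + 0.4 + 0.3 − 6.1 − 4.2)/7 = -0.7571
Σ(z_t−z̄)(z_{t+2}−z̄) = (-0.4653) + (4.0004) + (3.4433) + (-6.1824) + (-3.6396) = -2.8437
Denominator Σ(z_t−z̄)² = 65.4371
r_2 = -2.8437 / 65.4371 = -0.043

-0.043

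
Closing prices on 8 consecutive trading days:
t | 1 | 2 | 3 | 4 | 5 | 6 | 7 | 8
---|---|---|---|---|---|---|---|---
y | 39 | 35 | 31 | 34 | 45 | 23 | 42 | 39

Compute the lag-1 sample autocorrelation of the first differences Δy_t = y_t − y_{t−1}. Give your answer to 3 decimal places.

-0.669

First differences Δy: -4, -4, 3, 11, -22, 19, -3
Mean of differences = 0.0000
Numerator Σ(Δy_t−Δȳ)(Δy_{t+1}−Δȳ) = -680.0000
Denominator Σ(Δy_t−Δȳ)² = 1016.0000
r_1(Δy) = -680.0000 / 1016.0000 = -0.669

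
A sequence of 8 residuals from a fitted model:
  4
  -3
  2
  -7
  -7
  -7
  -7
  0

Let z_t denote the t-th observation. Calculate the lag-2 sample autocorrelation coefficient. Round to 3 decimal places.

0.232

Mean z̄ = (4 − 3 + 2 − 7 − 7 − 7 − 7 + 0)/8 = -3.1250
Σ(z_t−z̄)(z_{t+2}−z̄) = (36.5156) + (-0.4844) + (-19.8594) + (15.0156) + (15.0156) + (-12.1094) = 34.0938
Denominator Σ(z_t−z̄)² = 146.8750
r_2 = 34.0938 / 146.8750 = 0.232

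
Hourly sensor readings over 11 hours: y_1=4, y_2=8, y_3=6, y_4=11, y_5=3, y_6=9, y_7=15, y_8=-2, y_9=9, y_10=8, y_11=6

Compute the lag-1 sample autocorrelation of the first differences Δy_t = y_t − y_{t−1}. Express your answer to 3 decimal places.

-0.618

First differences Δy: 4, -2, 5, -8, 6, 6, -17, 11, -1, -2
Mean of differences = 0.2000
Numerator Σ(Δy_t−Δȳ)(Δy_{t+1}−Δȳ) = -368.0400
Denominator Σ(Δy_t−Δȳ)² = 595.6000
r_1(Δy) = -368.0400 / 595.6000 = -0.618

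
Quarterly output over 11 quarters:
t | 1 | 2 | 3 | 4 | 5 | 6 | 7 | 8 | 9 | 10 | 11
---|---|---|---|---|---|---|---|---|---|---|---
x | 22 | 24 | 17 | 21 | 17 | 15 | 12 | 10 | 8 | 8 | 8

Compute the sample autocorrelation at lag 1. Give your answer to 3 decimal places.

Mean x̄ = (22 + 24 + 17 + 21 + 17 + 15 + 12 + 10 + 8 + 8 + 8)/11 = 14.7273
Numerator Σ_{t=1}^{10}(x_t−x̄)(x_{t+1}−x̄) = 252.1074
Denominator Σ(x_t−x̄)² = 354.1818
r_1 = 252.1074 / 354.1818 = 0.712

0.712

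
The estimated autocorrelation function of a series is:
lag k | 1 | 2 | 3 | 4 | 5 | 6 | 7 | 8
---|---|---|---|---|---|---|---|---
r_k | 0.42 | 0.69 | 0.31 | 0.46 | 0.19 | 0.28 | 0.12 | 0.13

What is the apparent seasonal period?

2

The largest autocorrelation is r_2 = 0.69, with a weaker echo at lag 4 (0.46); the remaining lags stay at or below 0.42.
The dominant spike at lag 2 indicates a seasonal period of 2.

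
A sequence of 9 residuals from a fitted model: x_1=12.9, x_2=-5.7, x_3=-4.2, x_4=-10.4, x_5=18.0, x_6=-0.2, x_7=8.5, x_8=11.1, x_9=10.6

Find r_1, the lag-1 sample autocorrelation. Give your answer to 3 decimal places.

Mean x̄ = (12.9 − 5.7 − 4.2 − 10.4 + 18.0 − 0.2 + 8.5 + 11.1 + 10.6)/9 = 4.5111
Numerator Σ_{t=1}^{8}(x_t−x̄)(x_{t+1}−x̄) = -83.8901
Denominator Σ(x_t−x̄)² = 773.4089
r_1 = -83.8901 / 773.4089 = -0.108

-0.108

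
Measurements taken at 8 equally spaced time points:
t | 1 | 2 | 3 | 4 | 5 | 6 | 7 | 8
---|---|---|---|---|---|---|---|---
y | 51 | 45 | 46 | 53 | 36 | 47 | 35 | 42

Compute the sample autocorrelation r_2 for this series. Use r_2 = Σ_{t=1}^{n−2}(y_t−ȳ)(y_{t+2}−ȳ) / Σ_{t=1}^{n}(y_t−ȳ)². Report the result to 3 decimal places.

0.334

Mean ȳ = (51 + 45 + 46 + 53 + 36 + 47 + 35 + 42)/8 = 44.3750
Deviations from mean: 6.6250, 0.6250, 1.6250, 8.6250, -8.3750, 2.6250, -9.3750, -2.3750
Σ(y_t−ȳ)(y_{t+2}−ȳ) = (10.7656) + (5.3906) + (-13.6094) + (22.6406) + (78.5156) + (-6.2344) = 97.4688
Denominator Σ(y_t−ȳ)² = 291.8750
r_2 = 97.4688 / 291.8750 = 0.334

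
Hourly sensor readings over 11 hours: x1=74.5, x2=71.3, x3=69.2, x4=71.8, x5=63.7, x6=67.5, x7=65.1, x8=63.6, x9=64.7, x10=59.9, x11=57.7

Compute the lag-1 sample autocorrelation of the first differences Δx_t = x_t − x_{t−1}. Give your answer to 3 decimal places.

-0.675

First differences Δx: -3.2, -2.1, 2.6, -8.1, 3.8, -2.4, -1.5, 1.1, -4.8, -2.2
Mean of differences = -1.6800
Numerator Σ(Δx_t−Δx̄)(Δx_{t+1}−Δx̄) = -74.4444
Denominator Σ(Δx_t−Δx̄)² = 110.3360
r_1(Δx) = -74.4444 / 110.3360 = -0.675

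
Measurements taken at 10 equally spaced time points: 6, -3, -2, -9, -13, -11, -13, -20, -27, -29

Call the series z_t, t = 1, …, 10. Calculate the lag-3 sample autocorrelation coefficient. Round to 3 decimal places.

Mean z̄ = (6 − 3 − 2 − 9 − 13 − 11 − 13 − 20 − 27 − 29)/10 = -12.1000
Σ(z_t−z̄)(z_{t+3}−z̄) = (56.1100) + (-8.1900) + (11.1100) + (-2.7900) + (7.1100) + (-16.3900) + (15.2100) = 62.1700
Denominator Σ(z_t−z̄)² = 1094.9000
r_3 = 62.1700 / 1094.9000 = 0.057

0.057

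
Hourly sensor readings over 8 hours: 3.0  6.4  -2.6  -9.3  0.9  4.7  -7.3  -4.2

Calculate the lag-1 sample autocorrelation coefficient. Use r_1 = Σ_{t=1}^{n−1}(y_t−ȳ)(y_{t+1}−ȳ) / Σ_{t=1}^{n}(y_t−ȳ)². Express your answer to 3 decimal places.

0.045

Mean ȳ = (3.0 + 6.4 − 2.6 − 9.3 + 0.9 + 4.7 − 7.3 − 4.2)/8 = -1.0500
Deviations from mean: 4.0500, 7.4500, -1.5500, -8.2500, 1.9500, 5.7500, -6.2500, -3.1500
Σ(y_t−ȳ)(y_{t+1}−ȳ) = (30.1725) + (-11.5475) + (12.7875) + (-16.0875) + (11.2125) + (-35.9375) + (19.6875) = 10.2875
Denominator Σ(y_t−ȳ)² = 228.2200
r_1 = 10.2875 / 228.2200 = 0.045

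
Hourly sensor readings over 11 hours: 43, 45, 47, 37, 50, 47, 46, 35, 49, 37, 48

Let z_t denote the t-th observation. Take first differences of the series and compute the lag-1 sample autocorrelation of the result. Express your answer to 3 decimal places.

First differences Δz: 2, 2, -10, 13, -3, -1, -11, 14, -12, 11
Mean of differences = 0.5000
Numerator Σ(Δz_t−Δz̄)(Δz_{t+1}−Δz̄) = -621.2500
Denominator Σ(Δz_t−Δz̄)² = 866.5000
r_1(Δz) = -621.2500 / 866.5000 = -0.717

-0.717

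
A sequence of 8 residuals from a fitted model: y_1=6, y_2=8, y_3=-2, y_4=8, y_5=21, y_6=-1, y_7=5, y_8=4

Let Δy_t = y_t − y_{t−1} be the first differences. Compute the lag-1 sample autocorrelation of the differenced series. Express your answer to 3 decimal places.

First differences Δy: 2, -10, 10, 13, -22, 6, -1
Mean of differences = -0.2857
Numerator Σ(Δy_t−Δȳ)(Δy_{t+1}−Δȳ) = -414.9388
Denominator Σ(Δy_t−Δȳ)² = 893.4286
r_1(Δy) = -414.9388 / 893.4286 = -0.464

-0.464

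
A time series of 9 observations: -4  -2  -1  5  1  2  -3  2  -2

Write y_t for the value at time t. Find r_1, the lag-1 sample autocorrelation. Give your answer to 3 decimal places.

Mean ȳ = (-4 − 2 − 1 + 5 + 1 + 2 − 3 + 2 − 2)/9 = -0.2222
Numerator Σ_{t=1}^{8}(y_t−ȳ)(y_{t+1}−ȳ) = -3.1605
Denominator Σ(y_t−ȳ)² = 67.5556
r_1 = -3.1605 / 67.5556 = -0.047

-0.047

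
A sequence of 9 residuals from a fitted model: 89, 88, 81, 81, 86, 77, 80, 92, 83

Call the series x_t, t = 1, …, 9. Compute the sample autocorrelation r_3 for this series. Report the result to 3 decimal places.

Mean x̄ = (89 + 88 + 81 + 81 + 86 + 77 + 80 + 92 + 83)/9 = 84.1111
Σ(x_t−x̄)(x_{t+3}−x̄) = (-15.2099) + (7.3457) + (22.1235) + (12.7901) + (14.9012) + (7.9012) = 49.8519
Denominator Σ(x_t−x̄)² = 192.8889
r_3 = 49.8519 / 192.8889 = 0.258

0.258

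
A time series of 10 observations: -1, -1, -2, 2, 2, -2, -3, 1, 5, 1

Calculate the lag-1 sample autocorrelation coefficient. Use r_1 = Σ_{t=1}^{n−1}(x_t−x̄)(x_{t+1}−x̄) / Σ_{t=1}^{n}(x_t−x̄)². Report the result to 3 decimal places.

Mean x̄ = (-1 − 1 − 2 + 2 + 2 − 2 − 3 + 1 + 5 + 1)/10 = 0.2000
Numerator Σ_{t=1}^{9}(x_t−x̄)(x_{t+1}−x̄) = 11.5600
Denominator Σ(x_t−x̄)² = 53.6000
r_1 = 11.5600 / 53.6000 = 0.216

0.216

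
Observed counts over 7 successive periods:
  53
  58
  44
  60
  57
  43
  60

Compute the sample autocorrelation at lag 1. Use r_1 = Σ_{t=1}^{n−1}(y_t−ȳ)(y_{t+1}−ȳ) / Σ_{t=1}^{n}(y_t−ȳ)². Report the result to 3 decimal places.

-0.594

Mean ȳ = (53 + 58 + 44 + 60 + 57 + 43 + 60)/7 = 53.5714
Deviations from mean: -0.5714, 4.4286, -9.5714, 6.4286, 3.4286, -10.5714, 6.4286
Σ(y_t−ȳ)(y_{t+1}−ȳ) = (-2.5306) + (-42.3878) + (-61.5306) + (22.0408) + (-36.2449) + (-67.9592) = -188.6122
Denominator Σ(y_t−ȳ)² = 317.7143
r_1 = -188.6122 / 317.7143 = -0.594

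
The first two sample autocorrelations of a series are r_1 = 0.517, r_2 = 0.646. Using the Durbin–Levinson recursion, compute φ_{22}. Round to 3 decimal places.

0.517

φ_{22} = (r_2 − r_1²) / (1 − r_1²)
r_1² = (0.517)² = 0.267289
Numerator = 0.646 − 0.2673 = 0.3787; denominator = 1 − 0.2673 = 0.7327
φ_{22} = 0.3787 / 0.7327 = 0.517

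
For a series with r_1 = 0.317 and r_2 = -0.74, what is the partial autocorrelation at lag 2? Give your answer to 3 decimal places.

-0.934

φ_{22} = (r_2 − r_1²) / (1 − r_1²)
r_1² = (0.317)² = 0.100489
Numerator = -0.74 − 0.1005 = -0.8405; denominator = 1 − 0.1005 = 0.8995
φ_{22} = -0.8405 / 0.8995 = -0.934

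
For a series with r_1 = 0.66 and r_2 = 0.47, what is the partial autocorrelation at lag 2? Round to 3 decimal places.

0.061

φ_{22} = (r_2 − r_1²) / (1 − r_1²)
r_1² = (0.66)² = 0.4356
Numerator = 0.47 − 0.4356 = 0.0344; denominator = 1 − 0.4356 = 0.5644
φ_{22} = 0.0344 / 0.5644 = 0.061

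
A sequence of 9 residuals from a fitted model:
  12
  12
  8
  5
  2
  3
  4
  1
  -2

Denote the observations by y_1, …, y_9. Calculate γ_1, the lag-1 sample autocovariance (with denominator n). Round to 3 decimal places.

Mean ȳ = (12 + 12 + 8 + 5 + 2 + 3 + 4 + 1 − 2)/9 = 5.0000
Σ_{t=1}^{8}(y_t−ȳ)(y_{t+1}−ȳ) = 110.0000
γ_1 = 110.0000 / 9 = 12.222

12.222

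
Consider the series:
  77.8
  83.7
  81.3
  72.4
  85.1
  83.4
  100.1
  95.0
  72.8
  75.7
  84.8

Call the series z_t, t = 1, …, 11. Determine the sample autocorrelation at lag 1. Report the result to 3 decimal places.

0.192

Mean z̄ = (77.8 + 83.7 + 81.3 + 72.4 + 85.1 + 83.4 + 100.1 + 95.0 + 72.8 + 75.7 + 84.8)/11 = 82.9182
Numerator Σ_{t=1}^{10}(z_t−z̄)(z_{t+1}−z̄) = 142.9279
Denominator Σ(z_t−z̄)² = 744.2564
r_1 = 142.9279 / 744.2564 = 0.192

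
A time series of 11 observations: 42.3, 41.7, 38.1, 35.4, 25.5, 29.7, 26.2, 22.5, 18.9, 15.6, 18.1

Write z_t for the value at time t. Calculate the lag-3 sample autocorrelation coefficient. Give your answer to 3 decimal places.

Mean z̄ = (42.3 + 41.7 + 38.1 + 35.4 + 25.5 + 29.7 + 26.2 + 22.5 + 18.9 + 15.6 + 18.1)/11 = 28.5455
Numerator Σ_{t=1}^{8}(z_t−z̄)(z_{t+3}−z̄) = 149.9593
Denominator Σ(z_t−z̄)² = 922.8873
r_3 = 149.9593 / 922.8873 = 0.162

0.162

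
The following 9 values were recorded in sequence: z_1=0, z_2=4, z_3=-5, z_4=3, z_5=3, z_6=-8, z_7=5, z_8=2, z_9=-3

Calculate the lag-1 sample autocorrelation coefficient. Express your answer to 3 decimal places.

-0.537

Mean z̄ = (0 + 4 − 5 + 3 + 3 − 8 + 5 + 2 − 3)/9 = 0.1111
Numerator Σ_{t=1}^{8}(z_t−z̄)(z_{t+1}−z̄) = -86.4568
Denominator Σ(z_t−z̄)² = 160.8889
r_1 = -86.4568 / 160.8889 = -0.537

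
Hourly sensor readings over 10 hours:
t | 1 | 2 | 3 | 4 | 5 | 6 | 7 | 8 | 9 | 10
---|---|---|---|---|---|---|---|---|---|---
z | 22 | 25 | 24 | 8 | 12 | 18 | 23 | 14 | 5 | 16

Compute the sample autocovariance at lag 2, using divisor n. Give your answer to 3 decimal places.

-18.408

Mean z̄ = (22 + 25 + 24 + 8 + 12 + 18 + 23 + 14 + 5 + 16)/10 = 16.7000
Σ_{t=1}^{8}(z_t−z̄)(z_{t+2}−z̄) = -184.0800
γ_2 = -184.0800 / 10 = -18.408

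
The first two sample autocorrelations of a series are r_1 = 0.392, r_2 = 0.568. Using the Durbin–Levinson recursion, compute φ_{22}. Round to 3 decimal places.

0.490

φ_{22} = (r_2 − r_1²) / (1 − r_1²)
r_1² = (0.392)² = 0.153664
Numerator = 0.568 − 0.1537 = 0.4143; denominator = 1 − 0.1537 = 0.8463
φ_{22} = 0.4143 / 0.8463 = 0.490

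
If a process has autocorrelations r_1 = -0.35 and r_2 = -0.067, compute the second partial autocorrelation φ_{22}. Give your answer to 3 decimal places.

-0.216

φ_{22} = (r_2 − r_1²) / (1 − r_1²)
r_1² = (-0.35)² = 0.1225
Numerator = -0.067 − 0.1225 = -0.1895; denominator = 1 − 0.1225 = 0.8775
φ_{22} = -0.1895 / 0.8775 = -0.216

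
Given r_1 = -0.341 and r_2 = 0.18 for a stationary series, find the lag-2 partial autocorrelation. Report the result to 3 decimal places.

0.072

φ_{22} = (r_2 − r_1²) / (1 − r_1²)
r_1² = (-0.341)² = 0.116281
Numerator = 0.18 − 0.1163 = 0.0637; denominator = 1 − 0.1163 = 0.8837
φ_{22} = 0.0637 / 0.8837 = 0.072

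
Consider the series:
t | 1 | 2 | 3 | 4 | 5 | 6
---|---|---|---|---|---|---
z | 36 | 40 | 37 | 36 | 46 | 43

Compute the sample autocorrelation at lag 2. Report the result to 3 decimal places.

-0.241

Mean z̄ = (36 + 40 + 37 + 36 + 46 + 43)/6 = 39.6667
Σ(z_t−z̄)(z_{t+2}−z̄) = (9.7778) + (-1.2222) + (-16.8889) + (-12.2222) = -20.5556
Denominator Σ(z_t−z̄)² = 85.3333
r_2 = -20.5556 / 85.3333 = -0.241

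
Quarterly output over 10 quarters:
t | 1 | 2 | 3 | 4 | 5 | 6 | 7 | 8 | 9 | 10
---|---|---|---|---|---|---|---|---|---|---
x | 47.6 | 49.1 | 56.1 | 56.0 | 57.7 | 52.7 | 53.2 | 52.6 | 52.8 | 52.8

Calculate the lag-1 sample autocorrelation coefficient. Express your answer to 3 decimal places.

0.358

Mean x̄ = (47.6 + 49.1 + 56.1 + 56.0 + 57.7 + 52.7 + 53.2 + 52.6 + 52.8 + 52.8)/10 = 53.0600
Numerator Σ_{t=1}^{9}(x_t−x̄)(x_{t+1}−x̄) = 30.5644
Denominator Σ(x_t−x̄)² = 85.4040
r_1 = 30.5644 / 85.4040 = 0.358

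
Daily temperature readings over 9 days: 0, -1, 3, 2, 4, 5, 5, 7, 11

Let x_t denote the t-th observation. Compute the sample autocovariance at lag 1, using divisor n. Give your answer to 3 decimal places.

Mean x̄ = (0 − 1 + 3 + 2 + 4 + 5 + 5 + 7 + 11)/9 = 4.0000
Σ_{t=1}^{8}(x_t−x̄)(x_{t+1}−x̄) = 52.0000
γ_1 = 52.0000 / 9 = 5.778

5.778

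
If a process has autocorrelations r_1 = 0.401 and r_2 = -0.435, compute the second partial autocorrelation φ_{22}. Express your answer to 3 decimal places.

φ_{22} = (r_2 − r_1²) / (1 − r_1²)
r_1² = (0.401)² = 0.160801
Numerator = -0.435 − 0.1608 = -0.5958; denominator = 1 − 0.1608 = 0.8392
φ_{22} = -0.5958 / 0.8392 = -0.710

-0.710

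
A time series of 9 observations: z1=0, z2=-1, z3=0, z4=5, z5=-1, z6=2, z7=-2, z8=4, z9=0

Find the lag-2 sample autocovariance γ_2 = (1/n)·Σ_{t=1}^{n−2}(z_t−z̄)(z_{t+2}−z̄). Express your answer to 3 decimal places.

1.187

Mean z̄ = (0 − 1 + 0 + 5 − 1 + 2 − 2 + 4 + 0)/9 = 0.7778
Σ_{t=1}^{7}(z_t−z̄)(z_{t+2}−z̄) = 10.6790
γ_2 = 10.6790 / 9 = 1.187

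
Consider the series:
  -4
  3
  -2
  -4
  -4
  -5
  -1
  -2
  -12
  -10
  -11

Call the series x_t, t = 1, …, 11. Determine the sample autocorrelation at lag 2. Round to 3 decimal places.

Mean x̄ = (-4 + 3 − 2 − 4 − 4 − 5 − 1 − 2 − 12 − 10 − 11)/11 = -4.7273
Numerator Σ_{t=1}^{9}(x_t−x̄)(x_{t+2}−x̄) = 15.4876
Denominator Σ(x_t−x̄)² = 210.1818
r_2 = 15.4876 / 210.1818 = 0.074

0.074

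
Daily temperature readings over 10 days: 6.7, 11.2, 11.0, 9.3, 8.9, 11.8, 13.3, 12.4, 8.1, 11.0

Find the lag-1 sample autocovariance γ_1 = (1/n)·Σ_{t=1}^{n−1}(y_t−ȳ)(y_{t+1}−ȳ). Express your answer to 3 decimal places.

0.037

Mean ȳ = (6.7 + 11.2 + 11.0 + 9.3 + 8.9 + 11.8 + 13.3 + 12.4 + 8.1 + 11.0)/10 = 10.3700
Σ_{t=1}^{9}(y_t−ȳ)(y_{t+1}−ȳ) = 0.3731
γ_1 = 0.3731 / 10 = 0.037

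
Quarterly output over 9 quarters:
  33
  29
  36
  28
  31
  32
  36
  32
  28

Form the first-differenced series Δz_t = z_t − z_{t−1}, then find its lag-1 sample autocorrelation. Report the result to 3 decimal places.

First differences Δz: -4, 7, -8, 3, 1, 4, -4, -4
Mean of differences = -0.6250
Numerator Σ(Δz_t−Δz̄)(Δz_{t+1}−Δz̄) = -99.5156
Denominator Σ(Δz_t−Δz̄)² = 183.8750
r_1(Δz) = -99.5156 / 183.8750 = -0.541

-0.541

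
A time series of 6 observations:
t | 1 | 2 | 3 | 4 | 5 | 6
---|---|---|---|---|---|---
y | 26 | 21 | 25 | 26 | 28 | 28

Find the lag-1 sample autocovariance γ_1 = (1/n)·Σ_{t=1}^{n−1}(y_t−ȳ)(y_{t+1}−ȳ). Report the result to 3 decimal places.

Mean ȳ = (26 + 21 + 25 + 26 + 28 + 28)/6 = 25.6667
Σ_{t=1}^{5}(y_t−ȳ)(y_{t+1}−ȳ) = 7.5556
γ_1 = 7.5556 / 6 = 1.259

1.259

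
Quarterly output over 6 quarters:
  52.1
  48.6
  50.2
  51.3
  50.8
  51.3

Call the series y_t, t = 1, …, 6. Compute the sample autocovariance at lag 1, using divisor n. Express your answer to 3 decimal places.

Mean ȳ = (52.1 + 48.6 + 50.2 + 51.3 + 50.8 + 51.3)/6 = 50.7167
Σ_{t=1}^{5}(y_t−ȳ)(y_{t+1}−ȳ) = -2.0386
γ_1 = -2.0386 / 6 = -0.340

-0.340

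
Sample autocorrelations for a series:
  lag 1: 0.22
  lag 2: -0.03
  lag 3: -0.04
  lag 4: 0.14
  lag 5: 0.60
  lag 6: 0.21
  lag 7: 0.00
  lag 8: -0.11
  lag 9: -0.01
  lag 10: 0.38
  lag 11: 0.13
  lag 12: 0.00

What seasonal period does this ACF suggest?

The largest autocorrelation is r_5 = 0.60, with a weaker echo at lag 10 (0.38); the remaining lags stay at or below 0.22.
The dominant spike at lag 5 indicates a seasonal period of 5.

5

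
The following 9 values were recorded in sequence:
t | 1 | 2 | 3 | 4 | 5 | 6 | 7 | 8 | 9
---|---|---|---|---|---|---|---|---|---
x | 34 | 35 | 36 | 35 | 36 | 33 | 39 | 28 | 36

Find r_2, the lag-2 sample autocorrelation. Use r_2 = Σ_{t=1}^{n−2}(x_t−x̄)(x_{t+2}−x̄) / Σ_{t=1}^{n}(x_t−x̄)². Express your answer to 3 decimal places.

0.321

Mean x̄ = (34 + 35 + 36 + 35 + 36 + 33 + 39 + 28 + 36)/9 = 34.6667
Σ(x_t−x̄)(x_{t+2}−x̄) = (-0.8889) + (0.1111) + (1.7778) + (-0.5556) + (5.7778) + (11.1111) + (5.7778) = 23.1111
Denominator Σ(x_t−x̄)² = 72.0000
r_2 = 23.1111 / 72.0000 = 0.321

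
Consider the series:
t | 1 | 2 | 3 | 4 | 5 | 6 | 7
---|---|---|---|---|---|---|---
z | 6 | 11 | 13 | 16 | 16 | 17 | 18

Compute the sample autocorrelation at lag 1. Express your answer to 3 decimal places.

0.444

Mean z̄ = (6 + 11 + 13 + 16 + 16 + 17 + 18)/7 = 13.8571
Deviations from mean: -7.8571, -2.8571, -0.8571, 2.1429, 2.1429, 3.1429, 4.1429
Σ(z_t−z̄)(z_{t+1}−z̄) = (22.4490) + (2.4490) + (-1.8367) + (4.5918) + (6.7347) + (13.0204) = 47.4082
Denominator Σ(z_t−z̄)² = 106.8571
r_1 = 47.4082 / 106.8571 = 0.444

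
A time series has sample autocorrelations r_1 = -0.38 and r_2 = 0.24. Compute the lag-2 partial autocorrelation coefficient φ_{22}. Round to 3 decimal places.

0.112

φ_{22} = (r_2 − r_1²) / (1 − r_1²)
r_1² = (-0.38)² = 0.1444
Numerator = 0.24 − 0.1444 = 0.0956; denominator = 1 − 0.1444 = 0.8556
φ_{22} = 0.0956 / 0.8556 = 0.112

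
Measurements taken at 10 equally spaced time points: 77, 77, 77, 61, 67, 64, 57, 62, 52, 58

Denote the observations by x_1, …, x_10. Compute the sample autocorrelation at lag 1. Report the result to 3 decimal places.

0.528

Mean x̄ = (77 + 77 + 77 + 61 + 67 + 64 + 57 + 62 + 52 + 58)/10 = 65.2000
Numerator Σ_{t=1}^{9}(x_t−x̄)(x_{t+1}−x̄) = 392.5600
Denominator Σ(x_t−x̄)² = 743.6000
r_1 = 392.5600 / 743.6000 = 0.528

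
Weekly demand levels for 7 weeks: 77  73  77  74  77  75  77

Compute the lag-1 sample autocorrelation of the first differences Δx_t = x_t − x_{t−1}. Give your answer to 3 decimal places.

-0.810

First differences Δx: -4, 4, -3, 3, -2, 2
Mean of differences = 0.0000
Numerator Σ(Δx_t−Δx̄)(Δx_{t+1}−Δx̄) = -47.0000
Denominator Σ(Δx_t−Δx̄)² = 58.0000
r_1(Δx) = -47.0000 / 58.0000 = -0.810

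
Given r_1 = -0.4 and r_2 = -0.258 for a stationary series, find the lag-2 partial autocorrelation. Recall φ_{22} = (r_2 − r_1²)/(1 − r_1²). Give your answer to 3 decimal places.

φ_{22} = (r_2 − r_1²) / (1 − r_1²)
r_1² = (-0.4)² = 0.16
Numerator = -0.258 − 0.1600 = -0.4180; denominator = 1 − 0.1600 = 0.8400
φ_{22} = -0.4180 / 0.8400 = -0.498

-0.498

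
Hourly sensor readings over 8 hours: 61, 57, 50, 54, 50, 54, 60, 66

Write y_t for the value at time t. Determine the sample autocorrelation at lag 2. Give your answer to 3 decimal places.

Mean ȳ = (61 + 57 + 50 + 54 + 50 + 54 + 60 + 66)/8 = 56.5000
Numerator Σ_{t=1}^{6}(y_t−ȳ)(y_{t+2}−ȳ) = -28.5000
Denominator Σ(y_t−ȳ)² = 220.0000
r_2 = -28.5000 / 220.0000 = -0.130

-0.130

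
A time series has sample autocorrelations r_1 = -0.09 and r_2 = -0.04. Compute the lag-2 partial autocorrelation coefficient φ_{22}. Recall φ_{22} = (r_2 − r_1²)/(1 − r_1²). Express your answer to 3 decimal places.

-0.048

φ_{22} = (r_2 − r_1²) / (1 − r_1²)
r_1² = (-0.09)² = 0.0081
Numerator = -0.04 − 0.0081 = -0.0481; denominator = 1 − 0.0081 = 0.9919
φ_{22} = -0.0481 / 0.9919 = -0.048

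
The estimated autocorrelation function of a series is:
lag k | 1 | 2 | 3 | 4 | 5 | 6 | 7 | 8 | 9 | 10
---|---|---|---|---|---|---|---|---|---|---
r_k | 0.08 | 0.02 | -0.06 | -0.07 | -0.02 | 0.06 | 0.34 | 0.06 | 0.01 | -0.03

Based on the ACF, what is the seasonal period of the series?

7

The largest autocorrelation is r_7 = 0.34; the remaining lags stay at or below 0.08.
The dominant spike at lag 7 indicates a seasonal period of 7.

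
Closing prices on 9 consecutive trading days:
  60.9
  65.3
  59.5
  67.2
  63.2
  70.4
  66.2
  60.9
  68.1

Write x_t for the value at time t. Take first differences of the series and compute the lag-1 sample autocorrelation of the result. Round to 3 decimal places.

First differences Δx: 4.4, -5.8, 7.7, -4.0, 7.2, -4.2, -5.3, 7.2
Mean of differences = 0.9000
Numerator Σ(Δx_t−Δx̄)(Δx_{t+1}−Δx̄) = -172.7700
Denominator Σ(Δx_t−Δx̄)² = 271.2200
r_1(Δx) = -172.7700 / 271.2200 = -0.637

-0.637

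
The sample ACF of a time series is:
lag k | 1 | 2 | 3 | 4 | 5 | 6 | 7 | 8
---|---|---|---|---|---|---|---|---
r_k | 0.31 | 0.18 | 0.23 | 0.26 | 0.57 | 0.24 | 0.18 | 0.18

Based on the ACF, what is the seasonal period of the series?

5

The largest autocorrelation is r_5 = 0.57; the remaining lags stay at or below 0.31. The elevated value at lag 1 (0.31), dropping to 0.18 at lag 2, reflects decaying short-term dependence rather than seasonality.
The dominant spike at lag 5 indicates a seasonal period of 5.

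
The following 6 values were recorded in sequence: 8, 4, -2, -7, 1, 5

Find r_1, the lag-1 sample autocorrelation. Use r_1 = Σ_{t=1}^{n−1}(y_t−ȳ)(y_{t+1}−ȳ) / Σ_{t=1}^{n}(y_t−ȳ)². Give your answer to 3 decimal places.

Mean ȳ = (8 + 4 − 2 − 7 + 1 + 5)/6 = 1.5000
Σ(y_t−ȳ)(y_{t+1}−ȳ) = (16.2500) + (-8.7500) + (29.7500) + (4.2500) + (-1.7500) = 39.7500
Denominator Σ(y_t−ȳ)² = 145.5000
r_1 = 39.7500 / 145.5000 = 0.273

0.273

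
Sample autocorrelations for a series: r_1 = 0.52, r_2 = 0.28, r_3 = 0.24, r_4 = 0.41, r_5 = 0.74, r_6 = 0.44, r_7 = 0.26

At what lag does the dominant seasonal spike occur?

5

The largest autocorrelation is r_5 = 0.74; the remaining lags stay at or below 0.52. The elevated value at lag 1 (0.52), dropping to 0.28 at lag 2, reflects decaying short-term dependence rather than seasonality.
The dominant spike at lag 5 indicates a seasonal period of 5.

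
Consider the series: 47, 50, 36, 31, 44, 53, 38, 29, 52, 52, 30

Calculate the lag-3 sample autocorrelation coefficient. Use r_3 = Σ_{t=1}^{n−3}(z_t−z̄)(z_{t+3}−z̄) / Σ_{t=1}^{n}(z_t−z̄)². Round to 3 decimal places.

Mean z̄ = (47 + 50 + 36 + 31 + 44 + 53 + 38 + 29 + 52 + 52 + 30)/11 = 42.0000
Numerator Σ_{t=1}^{8}(z_t−z̄)(z_{t+3}−z̄) = 139.0000
Denominator Σ(z_t−z̄)² = 900.0000
r_3 = 139.0000 / 900.0000 = 0.154

0.154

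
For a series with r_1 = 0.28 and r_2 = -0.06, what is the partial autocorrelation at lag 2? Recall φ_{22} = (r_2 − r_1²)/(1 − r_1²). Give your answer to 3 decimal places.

φ_{22} = (r_2 − r_1²) / (1 − r_1²)
r_1² = (0.28)² = 0.0784
Numerator = -0.06 − 0.0784 = -0.1384; denominator = 1 − 0.0784 = 0.9216
φ_{22} = -0.1384 / 0.9216 = -0.150

-0.150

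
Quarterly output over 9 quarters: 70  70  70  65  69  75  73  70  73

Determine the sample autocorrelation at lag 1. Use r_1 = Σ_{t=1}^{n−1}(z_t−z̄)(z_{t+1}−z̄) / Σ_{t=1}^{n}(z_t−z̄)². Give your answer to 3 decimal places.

0.205

Mean z̄ = (70 + 70 + 70 + 65 + 69 + 75 + 73 + 70 + 73)/9 = 70.5556
Numerator Σ_{t=1}^{8}(z_t−z̄)(z_{t+1}−z̄) = 13.5802
Denominator Σ(z_t−z̄)² = 66.2222
r_1 = 13.5802 / 66.2222 = 0.205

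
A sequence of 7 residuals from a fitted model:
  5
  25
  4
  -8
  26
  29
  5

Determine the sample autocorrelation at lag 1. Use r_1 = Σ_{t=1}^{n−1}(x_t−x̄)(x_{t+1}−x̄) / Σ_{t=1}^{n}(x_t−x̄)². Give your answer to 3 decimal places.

-0.165

Mean x̄ = (5 + 25 + 4 − 8 + 26 + 29 + 5)/7 = 12.2857
Deviations from mean: -7.2857, 12.7143, -8.2857, -20.2857, 13.7143, 16.7143, -7.2857
Σ(x_t−x̄)(x_{t+1}−x̄) = (-92.6327) + (-105.3469) + (168.0816) + (-278.2041) + (229.2245) + (-121.7755) = -200.6531
Denominator Σ(x_t−x̄)² = 1215.4286
r_1 = -200.6531 / 1215.4286 = -0.165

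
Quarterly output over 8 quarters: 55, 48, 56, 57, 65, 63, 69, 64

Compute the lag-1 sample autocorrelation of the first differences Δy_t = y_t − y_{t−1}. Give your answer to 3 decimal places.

-0.547

First differences Δy: -7, 8, 1, 8, -2, 6, -5
Mean of differences = 1.2857
Numerator Σ(Δy_t−Δȳ)(Δy_{t+1}−Δȳ) = -126.6531
Denominator Σ(Δy_t−Δȳ)² = 231.4286
r_1(Δy) = -126.6531 / 231.4286 = -0.547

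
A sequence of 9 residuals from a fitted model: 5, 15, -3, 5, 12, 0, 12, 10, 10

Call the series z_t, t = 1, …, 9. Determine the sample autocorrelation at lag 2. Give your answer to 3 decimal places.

Mean z̄ = (5 + 15 − 3 + 5 + 12 + 0 + 12 + 10 + 10)/9 = 7.3333
Σ(z_t−z̄)(z_{t+2}−z̄) = (24.1111) + (-17.8889) + (-48.2222) + (17.1111) + (21.7778) + (-19.5556) + (12.4444) = -10.2222
Denominator Σ(z_t−z̄)² = 288.0000
r_2 = -10.2222 / 288.0000 = -0.035

-0.035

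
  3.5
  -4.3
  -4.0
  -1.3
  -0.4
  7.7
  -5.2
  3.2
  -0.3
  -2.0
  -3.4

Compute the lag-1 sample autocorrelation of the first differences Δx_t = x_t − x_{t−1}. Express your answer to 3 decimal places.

-0.585

First differences Δx: -7.8, 0.3, 2.7, 0.9, 8.1, -12.9, 8.4, -3.5, -1.7, -1.4
Mean of differences = -0.6900
Numerator Σ(Δx_t−Δx̄)(Δx_{t+1}−Δx̄) = -224.6191
Denominator Σ(Δx_t−Δx̄)² = 383.9490
r_1(Δx) = -224.6191 / 383.9490 = -0.585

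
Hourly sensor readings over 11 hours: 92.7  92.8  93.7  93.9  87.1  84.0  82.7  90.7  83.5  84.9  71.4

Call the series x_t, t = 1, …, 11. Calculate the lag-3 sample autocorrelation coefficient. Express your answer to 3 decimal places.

Mean x̄ = (92.7 + 92.8 + 93.7 + 93.9 + 87.1 + 84.0 + 82.7 + 90.7 + 83.5 + 84.9 + 71.4)/11 = 87.0364
Numerator Σ_{t=1}^{8}(x_t−x̄)(x_{t+3}−x̄) = -47.8076
Denominator Σ(x_t−x̄)² = 459.8255
r_3 = -47.8076 / 459.8255 = -0.104

-0.104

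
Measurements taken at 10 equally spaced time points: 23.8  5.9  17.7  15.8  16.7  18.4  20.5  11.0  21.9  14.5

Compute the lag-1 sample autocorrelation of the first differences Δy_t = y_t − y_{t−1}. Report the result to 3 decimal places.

First differences Δy: -17.9, 11.8, -1.9, 0.9, 1.7, 2.1, -9.5, 10.9, -7.4
Mean of differences = -1.0333
Numerator Σ(Δy_t−Δȳ)(Δy_{t+1}−Δȳ) = -418.9444
Denominator Σ(Δy_t−Δȳ)² = 725.5800
r_1(Δy) = -418.9444 / 725.5800 = -0.577

-0.577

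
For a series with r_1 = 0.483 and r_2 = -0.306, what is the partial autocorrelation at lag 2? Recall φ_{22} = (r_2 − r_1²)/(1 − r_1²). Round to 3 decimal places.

φ_{22} = (r_2 − r_1²) / (1 − r_1²)
r_1² = (0.483)² = 0.233289
Numerator = -0.306 − 0.2333 = -0.5393; denominator = 1 − 0.2333 = 0.7667
φ_{22} = -0.5393 / 0.7667 = -0.703

-0.703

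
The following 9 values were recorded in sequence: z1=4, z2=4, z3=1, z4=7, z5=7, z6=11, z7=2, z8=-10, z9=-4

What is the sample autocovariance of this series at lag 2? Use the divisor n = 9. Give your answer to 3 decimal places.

-7.599

Mean z̄ = (4 + 4 + 1 + 7 + 7 + 11 + 2 − 10 − 4)/9 = 2.4444
Σ_{t=1}^{7}(z_t−z̄)(z_{t+2}−z̄) = -68.3951
γ_2 = -68.3951 / 9 = -7.599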